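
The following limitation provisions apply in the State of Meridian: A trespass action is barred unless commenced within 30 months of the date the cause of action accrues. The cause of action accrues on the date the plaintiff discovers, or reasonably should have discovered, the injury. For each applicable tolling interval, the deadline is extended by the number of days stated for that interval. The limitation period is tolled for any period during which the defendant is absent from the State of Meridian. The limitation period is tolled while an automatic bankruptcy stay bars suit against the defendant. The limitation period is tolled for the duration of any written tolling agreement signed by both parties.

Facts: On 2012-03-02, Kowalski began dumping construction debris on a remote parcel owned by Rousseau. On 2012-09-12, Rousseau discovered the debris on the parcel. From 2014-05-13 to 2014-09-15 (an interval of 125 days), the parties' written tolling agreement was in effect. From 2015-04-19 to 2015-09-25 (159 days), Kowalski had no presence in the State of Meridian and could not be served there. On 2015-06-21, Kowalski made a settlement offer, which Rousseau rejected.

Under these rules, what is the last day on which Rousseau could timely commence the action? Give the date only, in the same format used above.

2015-12-21

Accrual is tied to discovery, so the period began on 2012-09-12 rather than on 2012-03-02 when the act occurred.
30 months from 2012-09-12 is 2015-03-12.
The written tolling agreement from 2014-05-13 to 2014-09-15 tolled the period for 125 days, extending the deadline to 2015-07-15.
The period was tolled for 159 days by the defendant's absence from the jurisdiction (2015-04-19 to 2015-09-25), pushing the deadline to 2015-12-21.
Nothing else in the chronology tolls or restarts the period.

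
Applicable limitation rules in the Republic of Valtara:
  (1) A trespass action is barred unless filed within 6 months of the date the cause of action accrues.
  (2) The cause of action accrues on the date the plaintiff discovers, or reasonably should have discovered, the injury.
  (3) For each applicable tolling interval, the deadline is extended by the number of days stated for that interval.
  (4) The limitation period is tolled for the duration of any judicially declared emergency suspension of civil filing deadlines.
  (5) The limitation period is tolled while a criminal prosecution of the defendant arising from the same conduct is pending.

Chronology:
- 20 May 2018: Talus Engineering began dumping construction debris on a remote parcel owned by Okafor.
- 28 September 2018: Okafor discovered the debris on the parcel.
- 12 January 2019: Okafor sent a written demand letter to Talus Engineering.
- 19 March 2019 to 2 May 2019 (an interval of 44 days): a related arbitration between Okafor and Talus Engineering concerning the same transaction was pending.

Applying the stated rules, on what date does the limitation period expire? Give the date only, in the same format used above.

28 March 2019

The claim did not accrue until Okafor discovered the injury on 28 September 2018; the 20 May 2018 act date does not start the clock under the stated rule.
The untolled deadline — 6 months after 28 September 2018 — is 28 March 2019.
No stated provision tolls the period for a pending arbitration, so the interval from 19 March 2019 to 2 May 2019 has no effect on the deadline.
Nothing else in the chronology tolls or restarts the period.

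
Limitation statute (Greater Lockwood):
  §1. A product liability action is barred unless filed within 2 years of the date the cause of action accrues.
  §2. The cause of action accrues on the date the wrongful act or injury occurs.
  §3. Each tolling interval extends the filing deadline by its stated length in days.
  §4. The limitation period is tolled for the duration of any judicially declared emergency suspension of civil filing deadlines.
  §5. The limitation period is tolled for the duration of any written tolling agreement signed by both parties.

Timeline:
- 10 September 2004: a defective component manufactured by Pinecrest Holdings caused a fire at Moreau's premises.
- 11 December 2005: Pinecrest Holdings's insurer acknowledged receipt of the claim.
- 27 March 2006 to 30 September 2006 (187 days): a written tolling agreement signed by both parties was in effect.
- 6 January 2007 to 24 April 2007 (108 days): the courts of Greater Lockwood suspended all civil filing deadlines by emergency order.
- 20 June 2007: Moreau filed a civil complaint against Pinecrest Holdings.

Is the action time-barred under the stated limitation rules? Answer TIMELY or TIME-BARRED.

The limitation period began to run on 10 September 2004.
The untolled deadline — 2 years after 10 September 2004 — is 10 September 2006.
The written tolling agreement from 27 March 2006 to 30 September 2006 tolled the period for 187 days, extending the deadline to 16 March 2007.
The period was tolled for 108 days by the emergency suspension of filing deadlines (6 January 2007 to 24 April 2007), pushing the deadline to 2 July 2007.
Nothing else in the chronology tolls or restarts the period.
Filing on 20 June 2007 beat the 2 July 2007 deadline — the action is timely.

TIMELY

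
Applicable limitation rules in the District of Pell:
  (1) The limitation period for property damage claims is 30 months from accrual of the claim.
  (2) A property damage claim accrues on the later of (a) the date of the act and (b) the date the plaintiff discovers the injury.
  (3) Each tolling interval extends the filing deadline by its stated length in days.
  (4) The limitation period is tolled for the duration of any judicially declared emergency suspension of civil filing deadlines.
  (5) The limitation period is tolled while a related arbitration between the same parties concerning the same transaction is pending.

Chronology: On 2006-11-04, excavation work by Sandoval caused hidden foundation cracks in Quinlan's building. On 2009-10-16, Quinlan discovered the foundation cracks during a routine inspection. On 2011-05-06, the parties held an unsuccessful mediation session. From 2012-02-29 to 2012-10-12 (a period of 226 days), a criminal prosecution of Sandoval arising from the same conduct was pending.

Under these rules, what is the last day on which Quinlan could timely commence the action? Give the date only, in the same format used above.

Taking the later of the act (2006-11-04) and discovery (2009-10-16), the claim accrued on 2009-10-16.
30 months from 2009-10-16 is 2012-04-16.
Although a criminal prosecution ran from 2012-02-29 to 2012-10-12, the stated rules do not make that a tolling event, so it is disregarded.
The other events in the timeline have no effect on the limitation period under the stated rules.

2012-04-16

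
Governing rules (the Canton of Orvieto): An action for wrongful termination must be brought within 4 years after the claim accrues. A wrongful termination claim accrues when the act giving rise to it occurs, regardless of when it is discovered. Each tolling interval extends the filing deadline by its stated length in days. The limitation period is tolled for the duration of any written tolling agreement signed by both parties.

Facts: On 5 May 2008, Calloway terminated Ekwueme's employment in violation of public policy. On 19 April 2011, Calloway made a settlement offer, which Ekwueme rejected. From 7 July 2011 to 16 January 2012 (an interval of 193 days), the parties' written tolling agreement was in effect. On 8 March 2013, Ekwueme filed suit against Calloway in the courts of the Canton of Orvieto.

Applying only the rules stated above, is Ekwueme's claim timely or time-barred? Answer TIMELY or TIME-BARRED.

TIME-BARRED

The claim accrued on 5 May 2008, when the wrongful act occurred.
Adding the 4 years base period to 5 May 2008 gives a deadline of 5 May 2012, before any tolling.
The written tolling agreement from 7 July 2011 to 16 January 2012 tolled the period for 193 days, extending the deadline to 14 November 2012.
The other events in the timeline have no effect on the limitation period under the stated rules.
Filing on 8 March 2013 missed the 14 November 2012 deadline — the action is time-barred.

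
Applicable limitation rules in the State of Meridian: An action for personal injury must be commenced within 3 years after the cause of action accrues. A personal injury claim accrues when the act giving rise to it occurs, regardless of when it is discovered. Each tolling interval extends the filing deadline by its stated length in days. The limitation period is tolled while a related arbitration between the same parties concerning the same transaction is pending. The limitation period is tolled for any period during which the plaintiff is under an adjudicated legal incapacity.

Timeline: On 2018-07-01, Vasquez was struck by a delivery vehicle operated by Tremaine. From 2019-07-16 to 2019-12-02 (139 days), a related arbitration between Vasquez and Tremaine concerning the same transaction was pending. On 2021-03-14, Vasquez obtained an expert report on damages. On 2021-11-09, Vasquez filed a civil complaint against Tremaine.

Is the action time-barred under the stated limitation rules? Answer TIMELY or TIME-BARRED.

TIMELY

The claim accrued on 2018-07-01, when the wrongful act occurred.
Adding the 3 years base period to 2018-07-01 gives a deadline of 2021-07-01, before any tolling.
The pending related arbitration from 2019-07-16 to 2019-12-02 tolled the period for 139 days, extending the deadline to 2021-11-17.
The other events in the timeline have no effect on the limitation period under the stated rules.
The 2021-11-09 filing precedes the 2021-11-17 deadline; the claim is timely.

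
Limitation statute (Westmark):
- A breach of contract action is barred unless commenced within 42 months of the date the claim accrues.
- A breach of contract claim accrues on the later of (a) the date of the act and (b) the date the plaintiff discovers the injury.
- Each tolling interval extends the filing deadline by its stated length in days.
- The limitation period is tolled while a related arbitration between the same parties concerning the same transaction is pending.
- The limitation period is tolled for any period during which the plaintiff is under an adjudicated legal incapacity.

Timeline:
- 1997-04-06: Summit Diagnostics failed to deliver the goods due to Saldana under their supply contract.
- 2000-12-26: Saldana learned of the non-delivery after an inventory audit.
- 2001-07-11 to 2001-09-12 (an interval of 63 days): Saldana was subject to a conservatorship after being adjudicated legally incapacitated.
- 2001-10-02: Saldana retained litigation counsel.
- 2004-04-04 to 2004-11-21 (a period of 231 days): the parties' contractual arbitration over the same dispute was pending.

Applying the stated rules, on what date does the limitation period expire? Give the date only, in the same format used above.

Taking the later of the act (1997-04-06) and discovery (2000-12-26), the claim accrued on 2000-12-26.
42 months from 2000-12-26 is 2004-06-26.
The plaintiff's legal incapacity from 2001-07-11 to 2001-09-12 tolled the period for 63 days, extending the deadline to 2004-08-28.
The pending related arbitration from 2004-04-04 to 2004-11-21 tolled the period for 231 days, extending the deadline to 2005-04-16.
Nothing else in the chronology tolls or restarts the period.

2005-04-16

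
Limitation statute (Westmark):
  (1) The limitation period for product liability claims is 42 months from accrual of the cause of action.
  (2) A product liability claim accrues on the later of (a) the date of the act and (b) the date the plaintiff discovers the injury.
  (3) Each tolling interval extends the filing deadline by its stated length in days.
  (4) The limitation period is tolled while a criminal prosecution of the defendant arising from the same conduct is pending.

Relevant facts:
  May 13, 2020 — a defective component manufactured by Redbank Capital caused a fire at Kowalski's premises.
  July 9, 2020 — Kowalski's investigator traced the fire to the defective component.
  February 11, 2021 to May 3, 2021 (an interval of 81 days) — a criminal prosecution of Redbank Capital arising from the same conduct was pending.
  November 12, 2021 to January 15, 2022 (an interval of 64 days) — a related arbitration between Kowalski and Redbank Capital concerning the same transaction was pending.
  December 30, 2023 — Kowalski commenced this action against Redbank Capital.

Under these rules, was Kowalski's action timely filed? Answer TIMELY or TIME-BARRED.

TIMELY

Because discovery on July 9, 2020 post-dates the May 13, 2020 act, accrual under the later-of rule falls on July 9, 2020.
The untolled deadline — 42 months after July 9, 2020 — is January 9, 2024.
Because the pending criminal prosecution ran from February 11, 2021 to May 3, 2021, the deadline is extended by 81 days to March 30, 2024.
The pending related arbitration from November 12, 2021 to January 15, 2022 does not toll the period, because no stated rule makes a pending arbitration a tolling event.
Filing on December 30, 2023 beat the March 30, 2024 deadline — the action is timely.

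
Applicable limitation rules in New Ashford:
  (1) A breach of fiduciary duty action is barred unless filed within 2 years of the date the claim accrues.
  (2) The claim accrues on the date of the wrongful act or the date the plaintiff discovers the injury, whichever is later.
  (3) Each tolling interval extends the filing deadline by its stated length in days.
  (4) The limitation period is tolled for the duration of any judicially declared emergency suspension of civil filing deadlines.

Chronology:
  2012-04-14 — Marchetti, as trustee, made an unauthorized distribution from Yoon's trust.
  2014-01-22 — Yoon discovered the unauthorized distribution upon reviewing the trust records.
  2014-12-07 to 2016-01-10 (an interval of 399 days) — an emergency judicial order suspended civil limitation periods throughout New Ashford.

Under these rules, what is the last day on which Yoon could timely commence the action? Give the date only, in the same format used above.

2017-02-24

The claim accrued on 2014-01-22 — the later of the 2012-04-14 act and the 2014-01-22 discovery.
2 years from 2014-01-22 is 2016-01-22.
Because the emergency suspension of filing deadlines ran from 2014-12-07 to 2016-01-10, the deadline is extended by 399 days to 2017-02-24.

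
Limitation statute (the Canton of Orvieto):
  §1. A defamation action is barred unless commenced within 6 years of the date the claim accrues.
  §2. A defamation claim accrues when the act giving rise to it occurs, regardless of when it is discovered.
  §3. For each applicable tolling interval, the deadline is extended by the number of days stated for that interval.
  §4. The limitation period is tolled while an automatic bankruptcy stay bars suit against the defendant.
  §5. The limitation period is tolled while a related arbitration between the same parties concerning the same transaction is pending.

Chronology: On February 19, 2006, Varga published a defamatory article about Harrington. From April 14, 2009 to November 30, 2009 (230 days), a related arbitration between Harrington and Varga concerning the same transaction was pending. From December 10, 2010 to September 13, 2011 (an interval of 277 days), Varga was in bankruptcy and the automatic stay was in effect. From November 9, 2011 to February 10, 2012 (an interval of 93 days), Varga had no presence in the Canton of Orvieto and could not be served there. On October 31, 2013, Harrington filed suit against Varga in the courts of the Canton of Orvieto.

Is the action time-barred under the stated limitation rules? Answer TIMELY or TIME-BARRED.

TIME-BARRED

The claim accrued on February 19, 2006, the date of the act.
Adding the 6 years base period to February 19, 2006 gives a deadline of February 19, 2012, before any tolling.
The pending related arbitration from April 14, 2009 to November 30, 2009 tolled the period for 230 days, extending the deadline to October 6, 2012.
The period was tolled for 277 days by the automatic bankruptcy stay (December 10, 2010 to September 13, 2011), pushing the deadline to July 10, 2013.
The defendant's absence from the jurisdiction from November 9, 2011 to February 10, 2012 does not toll the period, because no stated rule makes the defendant's absence a tolling event.
Filing on October 31, 2013 missed the July 10, 2013 deadline — the action is time-barred.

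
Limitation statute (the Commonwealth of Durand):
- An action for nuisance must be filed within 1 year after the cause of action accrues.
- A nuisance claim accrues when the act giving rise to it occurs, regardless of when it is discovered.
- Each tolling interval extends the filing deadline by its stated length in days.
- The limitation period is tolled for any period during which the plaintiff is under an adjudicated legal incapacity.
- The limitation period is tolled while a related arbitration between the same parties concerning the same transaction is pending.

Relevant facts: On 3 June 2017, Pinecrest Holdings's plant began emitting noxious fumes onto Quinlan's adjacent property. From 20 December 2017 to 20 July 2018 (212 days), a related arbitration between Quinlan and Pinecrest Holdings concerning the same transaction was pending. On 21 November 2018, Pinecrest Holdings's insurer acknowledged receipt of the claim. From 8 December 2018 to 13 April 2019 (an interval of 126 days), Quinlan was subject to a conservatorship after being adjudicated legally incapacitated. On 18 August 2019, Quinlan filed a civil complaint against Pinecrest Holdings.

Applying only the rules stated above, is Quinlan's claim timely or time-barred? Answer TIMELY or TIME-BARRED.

TIME-BARRED

The limitation period began to run on 3 June 2017.
The untolled deadline — 1 year after 3 June 2017 — is 3 June 2018.
The pending related arbitration from 20 December 2017 to 20 July 2018 tolled the period for 212 days, extending the deadline to 1 January 2019.
The plaintiff's legal incapacity from 8 December 2018 to 13 April 2019 tolled the period for 126 days, extending the deadline to 7 May 2019.
The other events in the timeline have no effect on the limitation period under the stated rules.
Filing on 18 August 2019 missed the 7 May 2019 deadline — the action is time-barred.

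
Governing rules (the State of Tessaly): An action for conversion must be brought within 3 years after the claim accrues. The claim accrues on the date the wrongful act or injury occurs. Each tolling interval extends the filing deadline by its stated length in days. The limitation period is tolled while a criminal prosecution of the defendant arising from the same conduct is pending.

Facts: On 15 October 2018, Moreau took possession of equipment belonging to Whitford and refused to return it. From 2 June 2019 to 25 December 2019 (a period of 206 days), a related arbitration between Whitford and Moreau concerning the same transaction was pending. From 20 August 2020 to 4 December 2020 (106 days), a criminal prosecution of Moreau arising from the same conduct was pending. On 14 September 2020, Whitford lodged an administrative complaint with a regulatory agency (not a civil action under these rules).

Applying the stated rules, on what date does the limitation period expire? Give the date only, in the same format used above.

29 January 2022

The claim accrued on 15 October 2018, the date of the act.
Adding the 3 years base period to 15 October 2018 gives a deadline of 15 October 2021, before any tolling.
The period was tolled for 106 days by the pending criminal prosecution (20 August 2020 to 4 December 2020), pushing the deadline to 29 January 2022.
No stated provision tolls the period for a pending arbitration, so the interval from 2 June 2019 to 25 December 2019 has no effect on the deadline.
None of the other events listed affects the running of the period under the stated rules.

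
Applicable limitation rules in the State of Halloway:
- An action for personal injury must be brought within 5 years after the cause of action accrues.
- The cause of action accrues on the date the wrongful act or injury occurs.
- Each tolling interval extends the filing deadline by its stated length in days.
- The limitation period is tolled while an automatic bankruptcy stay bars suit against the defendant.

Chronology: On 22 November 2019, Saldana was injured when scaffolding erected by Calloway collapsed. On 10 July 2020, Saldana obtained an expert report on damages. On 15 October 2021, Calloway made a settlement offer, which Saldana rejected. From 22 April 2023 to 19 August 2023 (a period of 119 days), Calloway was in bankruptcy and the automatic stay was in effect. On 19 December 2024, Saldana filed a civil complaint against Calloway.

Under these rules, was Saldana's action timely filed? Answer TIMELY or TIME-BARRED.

TIMELY

The claim accrued on 22 November 2019, when the wrongful act occurred.
5 years from 22 November 2019 is 22 November 2024.
Because the automatic bankruptcy stay ran from 22 April 2023 to 19 August 2023, the deadline is extended by 119 days to 21 March 2025.
The other events in the timeline have no effect on the limitation period under the stated rules.
Saldana filed on 19 December 2024, before the 21 March 2025 deadline, so the action is timely.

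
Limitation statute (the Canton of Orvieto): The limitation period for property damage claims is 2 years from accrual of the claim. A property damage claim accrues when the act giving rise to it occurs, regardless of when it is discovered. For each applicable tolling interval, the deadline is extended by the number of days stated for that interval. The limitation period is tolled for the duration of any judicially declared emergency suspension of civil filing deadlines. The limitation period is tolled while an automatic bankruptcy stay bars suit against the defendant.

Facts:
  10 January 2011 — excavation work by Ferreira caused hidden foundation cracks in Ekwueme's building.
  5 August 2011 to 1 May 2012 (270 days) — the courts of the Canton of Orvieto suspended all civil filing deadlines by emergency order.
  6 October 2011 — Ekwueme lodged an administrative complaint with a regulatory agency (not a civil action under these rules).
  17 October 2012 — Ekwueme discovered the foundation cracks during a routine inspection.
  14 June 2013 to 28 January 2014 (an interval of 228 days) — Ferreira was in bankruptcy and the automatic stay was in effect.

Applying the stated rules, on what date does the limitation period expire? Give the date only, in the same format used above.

23 May 2014

The claim accrued on 10 January 2011, when the wrongful act occurred; under the stated occurrence rule the 17 October 2012 discovery does not delay accrual.
Adding the 2 years base period to 10 January 2011 gives a deadline of 10 January 2013, before any tolling.
Because the emergency suspension of filing deadlines ran from 5 August 2011 to 1 May 2012, the deadline is extended by 270 days to 7 October 2013.
The period was tolled for 228 days by the automatic bankruptcy stay (14 June 2013 to 28 January 2014), pushing the deadline to 23 May 2014.
None of the other events listed affects the running of the period under the stated rules.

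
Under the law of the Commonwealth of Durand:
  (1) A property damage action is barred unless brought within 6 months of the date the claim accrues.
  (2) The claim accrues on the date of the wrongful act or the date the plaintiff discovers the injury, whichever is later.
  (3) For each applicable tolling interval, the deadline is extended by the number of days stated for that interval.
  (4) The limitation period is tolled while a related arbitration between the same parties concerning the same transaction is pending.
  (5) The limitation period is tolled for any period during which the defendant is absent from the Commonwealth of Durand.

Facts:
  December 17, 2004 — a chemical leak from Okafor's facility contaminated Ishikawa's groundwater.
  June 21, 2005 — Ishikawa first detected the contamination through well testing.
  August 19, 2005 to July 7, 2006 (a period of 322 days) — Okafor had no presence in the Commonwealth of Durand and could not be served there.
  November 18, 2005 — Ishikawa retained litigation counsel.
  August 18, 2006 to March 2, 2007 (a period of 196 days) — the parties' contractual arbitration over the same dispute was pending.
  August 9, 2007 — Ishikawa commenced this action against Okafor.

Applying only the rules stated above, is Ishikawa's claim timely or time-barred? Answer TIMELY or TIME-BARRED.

TIME-BARRED

Taking the later of the act (December 17, 2004) and discovery (June 21, 2005), the claim accrued on June 21, 2005.
6 months from June 21, 2005 is December 21, 2005.
Because the defendant's absence from the jurisdiction ran from August 19, 2005 to July 7, 2006, the deadline is extended by 322 days to November 8, 2006.
Because the pending related arbitration ran from August 18, 2006 to March 2, 2007, the deadline is extended by 196 days to May 23, 2007.
None of the other events listed affects the running of the period under the stated rules.
Filing on August 9, 2007 missed the May 23, 2007 deadline — the action is time-barred.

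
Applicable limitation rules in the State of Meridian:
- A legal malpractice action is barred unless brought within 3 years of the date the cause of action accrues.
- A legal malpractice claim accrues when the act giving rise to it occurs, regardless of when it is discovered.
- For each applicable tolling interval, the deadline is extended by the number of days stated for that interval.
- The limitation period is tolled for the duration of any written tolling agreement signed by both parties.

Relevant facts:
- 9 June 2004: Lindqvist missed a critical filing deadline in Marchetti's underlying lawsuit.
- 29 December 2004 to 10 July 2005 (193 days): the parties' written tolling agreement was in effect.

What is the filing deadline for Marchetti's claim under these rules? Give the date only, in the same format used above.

The claim accrued on 9 June 2004, when the wrongful act occurred.
3 years from 9 June 2004 is 9 June 2007.
The period was tolled for 193 days by the written tolling agreement (29 December 2004 to 10 July 2005), pushing the deadline to 19 December 2007.

19 December 2007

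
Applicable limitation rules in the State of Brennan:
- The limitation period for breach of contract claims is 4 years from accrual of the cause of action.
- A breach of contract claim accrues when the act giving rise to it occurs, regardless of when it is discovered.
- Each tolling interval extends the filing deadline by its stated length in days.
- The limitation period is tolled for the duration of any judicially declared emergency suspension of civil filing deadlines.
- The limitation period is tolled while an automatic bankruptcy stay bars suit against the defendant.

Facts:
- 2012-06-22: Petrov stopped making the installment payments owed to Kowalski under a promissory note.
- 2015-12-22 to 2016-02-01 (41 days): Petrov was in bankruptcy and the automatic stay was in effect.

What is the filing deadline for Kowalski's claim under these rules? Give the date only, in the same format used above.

The cause of action accrued on 2012-06-22, the date of the act.
The untolled deadline — 4 years after 2012-06-22 — is 2016-06-22.
The period was tolled for 41 days by the automatic bankruptcy stay (2015-12-22 to 2016-02-01), pushing the deadline to 2016-08-02.

2016-08-02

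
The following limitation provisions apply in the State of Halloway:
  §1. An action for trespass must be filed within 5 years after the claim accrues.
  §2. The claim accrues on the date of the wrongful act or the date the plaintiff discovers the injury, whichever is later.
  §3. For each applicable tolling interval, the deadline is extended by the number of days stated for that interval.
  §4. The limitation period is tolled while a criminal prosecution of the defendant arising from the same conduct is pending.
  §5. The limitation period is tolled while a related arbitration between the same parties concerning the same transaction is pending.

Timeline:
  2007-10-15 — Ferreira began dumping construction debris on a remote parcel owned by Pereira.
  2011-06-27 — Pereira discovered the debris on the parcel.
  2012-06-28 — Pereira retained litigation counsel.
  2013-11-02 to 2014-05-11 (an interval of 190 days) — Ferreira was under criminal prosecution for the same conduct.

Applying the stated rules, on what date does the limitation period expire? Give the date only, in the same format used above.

2017-01-03

Because discovery on 2011-06-27 post-dates the 2007-10-15 act, accrual under the later-of rule falls on 2011-06-27.
5 years from 2011-06-27 is 2016-06-27.
The pending criminal prosecution from 2013-11-02 to 2014-05-11 tolled the period for 190 days, extending the deadline to 2017-01-03.
The other events in the timeline have no effect on the limitation period under the stated rules.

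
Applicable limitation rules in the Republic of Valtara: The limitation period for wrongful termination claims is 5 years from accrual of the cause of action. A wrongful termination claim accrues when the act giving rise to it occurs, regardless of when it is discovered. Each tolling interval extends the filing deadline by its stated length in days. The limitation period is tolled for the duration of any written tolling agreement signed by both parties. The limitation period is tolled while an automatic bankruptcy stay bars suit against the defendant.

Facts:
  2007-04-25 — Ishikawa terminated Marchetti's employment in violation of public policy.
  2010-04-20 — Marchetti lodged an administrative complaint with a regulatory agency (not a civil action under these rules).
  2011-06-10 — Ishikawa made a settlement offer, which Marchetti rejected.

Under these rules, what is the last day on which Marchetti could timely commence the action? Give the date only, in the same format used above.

The limitation period began to run on 2007-04-25.
5 years from 2007-04-25 is 2012-04-25.
None of the other events listed affects the running of the period under the stated rules.

2012-04-25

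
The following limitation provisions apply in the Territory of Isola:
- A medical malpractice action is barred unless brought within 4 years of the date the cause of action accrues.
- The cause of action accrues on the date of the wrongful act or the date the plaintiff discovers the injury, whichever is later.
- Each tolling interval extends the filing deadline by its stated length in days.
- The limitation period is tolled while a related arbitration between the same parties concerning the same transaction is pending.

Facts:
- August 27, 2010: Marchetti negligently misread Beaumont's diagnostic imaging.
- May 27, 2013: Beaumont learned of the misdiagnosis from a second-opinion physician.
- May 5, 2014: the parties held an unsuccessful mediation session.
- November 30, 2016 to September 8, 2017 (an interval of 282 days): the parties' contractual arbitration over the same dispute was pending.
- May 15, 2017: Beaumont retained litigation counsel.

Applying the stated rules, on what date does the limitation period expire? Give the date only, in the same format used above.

Taking the later of the act (August 27, 2010) and discovery (May 27, 2013), the claim accrued on May 27, 2013.
The untolled deadline — 4 years after May 27, 2013 — is May 27, 2017.
The period was tolled for 282 days by the pending related arbitration (November 30, 2016 to September 8, 2017), pushing the deadline to March 5, 2018.
Nothing else in the chronology tolls or restarts the period.

March 5, 2018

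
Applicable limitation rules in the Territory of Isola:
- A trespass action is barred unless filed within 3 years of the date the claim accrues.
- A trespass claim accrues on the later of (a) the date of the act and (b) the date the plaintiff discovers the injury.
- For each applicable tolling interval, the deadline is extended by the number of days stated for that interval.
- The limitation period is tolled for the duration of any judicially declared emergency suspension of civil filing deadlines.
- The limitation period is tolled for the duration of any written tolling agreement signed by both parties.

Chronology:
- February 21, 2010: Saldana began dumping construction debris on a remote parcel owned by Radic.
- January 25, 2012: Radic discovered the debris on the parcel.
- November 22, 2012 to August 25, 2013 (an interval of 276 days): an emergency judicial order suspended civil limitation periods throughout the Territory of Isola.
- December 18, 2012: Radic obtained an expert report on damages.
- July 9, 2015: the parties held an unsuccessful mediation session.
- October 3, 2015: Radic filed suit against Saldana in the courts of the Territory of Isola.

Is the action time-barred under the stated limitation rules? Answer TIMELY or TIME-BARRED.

TIMELY

Because discovery on January 25, 2012 post-dates the February 21, 2010 act, accrual under the later-of rule falls on January 25, 2012.
3 years from January 25, 2012 is January 25, 2015.
The period was tolled for 276 days by the emergency suspension of filing deadlines (November 22, 2012 to August 25, 2013), pushing the deadline to October 28, 2015.
Nothing else in the chronology tolls or restarts the period.
The October 3, 2015 filing precedes the October 28, 2015 deadline; the claim is timely.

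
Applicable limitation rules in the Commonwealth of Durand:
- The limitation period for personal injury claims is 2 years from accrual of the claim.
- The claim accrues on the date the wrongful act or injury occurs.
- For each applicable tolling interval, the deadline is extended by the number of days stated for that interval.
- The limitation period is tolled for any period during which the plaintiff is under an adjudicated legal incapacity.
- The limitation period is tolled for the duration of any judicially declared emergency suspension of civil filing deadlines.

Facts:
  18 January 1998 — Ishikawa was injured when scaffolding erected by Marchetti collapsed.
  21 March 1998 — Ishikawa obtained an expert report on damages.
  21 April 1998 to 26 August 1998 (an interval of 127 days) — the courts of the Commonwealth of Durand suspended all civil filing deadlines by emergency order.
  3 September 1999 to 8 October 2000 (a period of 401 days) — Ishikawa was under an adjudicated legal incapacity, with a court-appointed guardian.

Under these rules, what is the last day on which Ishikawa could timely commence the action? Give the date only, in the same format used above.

29 June 2001

The claim accrued on 18 January 1998, the date of the act.
Adding the 2 years base period to 18 January 1998 gives a deadline of 18 January 2000, before any tolling.
The emergency suspension of filing deadlines from 21 April 1998 to 26 August 1998 tolled the period for 127 days, extending the deadline to 24 May 2000.
The period was tolled for 401 days by the plaintiff's legal incapacity (3 September 1999 to 8 October 2000), pushing the deadline to 29 June 2001.
None of the other events listed affects the running of the period under the stated rules.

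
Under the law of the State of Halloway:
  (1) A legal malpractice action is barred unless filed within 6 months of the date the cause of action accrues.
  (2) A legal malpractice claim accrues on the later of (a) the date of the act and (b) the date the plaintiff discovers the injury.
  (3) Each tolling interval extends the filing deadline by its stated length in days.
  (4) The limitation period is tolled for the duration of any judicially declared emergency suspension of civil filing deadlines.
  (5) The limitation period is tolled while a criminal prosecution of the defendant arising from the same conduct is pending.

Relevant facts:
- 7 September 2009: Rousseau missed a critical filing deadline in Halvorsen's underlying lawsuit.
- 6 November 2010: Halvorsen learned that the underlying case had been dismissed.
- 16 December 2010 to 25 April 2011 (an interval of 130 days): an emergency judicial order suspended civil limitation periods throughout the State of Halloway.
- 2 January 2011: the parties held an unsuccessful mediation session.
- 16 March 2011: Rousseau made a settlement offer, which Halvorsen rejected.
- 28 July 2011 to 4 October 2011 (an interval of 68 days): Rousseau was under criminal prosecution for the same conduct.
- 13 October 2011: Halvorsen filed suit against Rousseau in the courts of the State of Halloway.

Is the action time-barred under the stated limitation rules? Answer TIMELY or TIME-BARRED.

TIMELY

Taking the later of the act (7 September 2009) and discovery (6 November 2010), the claim accrued on 6 November 2010.
The untolled deadline — 6 months after 6 November 2010 — is 6 May 2011.
The emergency suspension of filing deadlines from 16 December 2010 to 25 April 2011 tolled the period for 130 days, extending the deadline to 13 September 2011.
The period was tolled for 68 days by the pending criminal prosecution (28 July 2011 to 4 October 2011), pushing the deadline to 20 November 2011.
Nothing else in the chronology tolls or restarts the period.
The 13 October 2011 filing precedes the 20 November 2011 deadline; the claim is timely.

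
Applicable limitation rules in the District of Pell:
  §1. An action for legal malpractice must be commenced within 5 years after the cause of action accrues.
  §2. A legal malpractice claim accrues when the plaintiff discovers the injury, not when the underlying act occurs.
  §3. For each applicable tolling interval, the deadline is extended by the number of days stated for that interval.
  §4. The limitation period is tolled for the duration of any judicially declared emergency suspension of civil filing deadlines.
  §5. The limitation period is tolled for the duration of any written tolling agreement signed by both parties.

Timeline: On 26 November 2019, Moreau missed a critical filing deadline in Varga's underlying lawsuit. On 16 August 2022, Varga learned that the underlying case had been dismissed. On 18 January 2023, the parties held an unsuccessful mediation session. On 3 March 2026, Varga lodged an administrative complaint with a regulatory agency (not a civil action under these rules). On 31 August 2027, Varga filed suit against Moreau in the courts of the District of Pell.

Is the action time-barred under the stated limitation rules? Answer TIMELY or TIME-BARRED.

The claim did not accrue until Varga discovered the injury on 16 August 2022; the 26 November 2019 act date does not start the clock under the stated rule.
Adding the 5 years base period to 16 August 2022 gives a deadline of 16 August 2027, before any tolling.
The other events in the timeline have no effect on the limitation period under the stated rules.
Filing on 31 August 2027 missed the 16 August 2027 deadline — the action is time-barred.

TIME-BARRED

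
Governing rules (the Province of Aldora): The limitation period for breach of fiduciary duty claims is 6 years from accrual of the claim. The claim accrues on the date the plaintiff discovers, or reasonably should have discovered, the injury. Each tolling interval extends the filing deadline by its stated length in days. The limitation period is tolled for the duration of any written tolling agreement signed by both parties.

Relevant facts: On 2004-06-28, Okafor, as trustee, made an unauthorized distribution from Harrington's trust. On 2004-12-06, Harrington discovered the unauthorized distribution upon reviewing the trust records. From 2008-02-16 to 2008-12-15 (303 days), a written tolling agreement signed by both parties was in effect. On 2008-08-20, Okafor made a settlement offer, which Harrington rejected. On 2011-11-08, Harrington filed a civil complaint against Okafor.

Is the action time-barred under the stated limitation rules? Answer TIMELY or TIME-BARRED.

Accrual is tied to discovery, so the period began on 2004-12-06 rather than on 2004-06-28 when the act occurred.
The untolled deadline — 6 years after 2004-12-06 — is 2010-12-06.
The period was tolled for 303 days by the written tolling agreement (2008-02-16 to 2008-12-15), pushing the deadline to 2011-10-05.
None of the other events listed affects the running of the period under the stated rules.
The 2011-11-08 filing falls after the 2011-10-05 deadline; the claim is time-barred.

TIME-BARRED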